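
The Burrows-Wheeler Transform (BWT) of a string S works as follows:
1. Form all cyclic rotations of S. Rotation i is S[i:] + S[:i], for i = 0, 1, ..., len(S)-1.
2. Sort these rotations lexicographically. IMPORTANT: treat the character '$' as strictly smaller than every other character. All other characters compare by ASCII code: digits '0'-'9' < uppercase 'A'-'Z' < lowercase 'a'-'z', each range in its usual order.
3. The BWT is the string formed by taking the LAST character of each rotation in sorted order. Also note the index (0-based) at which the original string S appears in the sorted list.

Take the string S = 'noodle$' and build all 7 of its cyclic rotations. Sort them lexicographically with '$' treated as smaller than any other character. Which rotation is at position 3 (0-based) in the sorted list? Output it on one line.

All 7 rotations (rotation i = S[i:]+S[:i]):
  rot[0] = noodle$
  rot[1] = oodle$n
  rot[2] = odle$no
  rot[3] = dle$noo
  rot[4] = le$nood
  rot[5] = e$noodl
  rot[6] = $noodle
Sorted (with $ < everything):
  sorted[0] = $noodle
  sorted[1] = dle$noo
  sorted[2] = e$noodl
  sorted[3] = le$nood
  sorted[4] = noodle$
  sorted[5] = odle$no
  sorted[6] = oodle$n
sorted[3] = le$nood

Answer: le$nood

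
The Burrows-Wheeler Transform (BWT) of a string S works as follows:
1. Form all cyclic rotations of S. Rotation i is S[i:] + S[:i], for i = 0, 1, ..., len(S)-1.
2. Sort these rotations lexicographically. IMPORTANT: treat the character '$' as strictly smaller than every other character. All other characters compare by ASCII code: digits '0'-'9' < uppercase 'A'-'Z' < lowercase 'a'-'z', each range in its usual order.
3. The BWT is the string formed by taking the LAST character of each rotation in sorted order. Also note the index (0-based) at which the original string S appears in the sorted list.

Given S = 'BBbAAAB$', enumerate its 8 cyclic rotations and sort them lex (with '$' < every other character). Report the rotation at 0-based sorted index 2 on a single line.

Answer: AAB$BBbA

Derivation:
All 8 rotations (rotation i = S[i:]+S[:i]):
  rot[0] = BBbAAAB$
  rot[1] = BbAAAB$B
  rot[2] = bAAAB$BB
  rot[3] = AAAB$BBb
  rot[4] = AAB$BBbA
  rot[5] = AB$BBbAA
  rot[6] = B$BBbAAA
  rot[7] = $BBbAAAB
Sorted (with $ < everything):
  sorted[0] = $BBbAAAB
  sorted[1] = AAAB$BBb
  sorted[2] = AAB$BBbA
  sorted[3] = AB$BBbAA
  sorted[4] = B$BBbAAA
  sorted[5] = BBbAAAB$
  sorted[6] = BbAAAB$B
  sorted[7] = bAAAB$BB
sorted[2] = AAB$BBbA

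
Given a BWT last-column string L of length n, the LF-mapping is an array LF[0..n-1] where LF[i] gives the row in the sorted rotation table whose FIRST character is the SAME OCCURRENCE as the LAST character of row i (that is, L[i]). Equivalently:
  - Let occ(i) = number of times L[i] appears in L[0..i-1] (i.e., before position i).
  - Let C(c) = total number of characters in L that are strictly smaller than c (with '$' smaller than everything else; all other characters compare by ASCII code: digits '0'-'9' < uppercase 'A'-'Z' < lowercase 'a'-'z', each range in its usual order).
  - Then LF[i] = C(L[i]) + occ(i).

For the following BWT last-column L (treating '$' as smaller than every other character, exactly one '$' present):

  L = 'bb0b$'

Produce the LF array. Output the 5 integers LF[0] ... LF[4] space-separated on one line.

Answer: 2 3 1 4 0

Derivation:
Char counts: '$':1, '0':1, 'b':3
C (first-col start): C('$')=0, C('0')=1, C('b')=2
L[0]='b': occ=0, LF[0]=C('b')+0=2+0=2
L[1]='b': occ=1, LF[1]=C('b')+1=2+1=3
L[2]='0': occ=0, LF[2]=C('0')+0=1+0=1
L[3]='b': occ=2, LF[3]=C('b')+2=2+2=4
L[4]='$': occ=0, LF[4]=C('$')+0=0+0=0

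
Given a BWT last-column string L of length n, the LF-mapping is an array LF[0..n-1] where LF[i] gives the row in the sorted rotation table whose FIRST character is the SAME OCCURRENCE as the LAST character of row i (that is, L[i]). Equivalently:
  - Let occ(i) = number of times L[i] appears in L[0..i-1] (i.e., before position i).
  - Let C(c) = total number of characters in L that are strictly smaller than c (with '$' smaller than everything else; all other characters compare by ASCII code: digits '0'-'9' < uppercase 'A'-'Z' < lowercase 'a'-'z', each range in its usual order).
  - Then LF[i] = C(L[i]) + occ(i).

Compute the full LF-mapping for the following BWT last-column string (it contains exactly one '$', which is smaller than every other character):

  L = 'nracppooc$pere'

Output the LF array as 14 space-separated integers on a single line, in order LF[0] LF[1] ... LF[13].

Answer: 6 12 1 2 9 10 7 8 3 0 11 4 13 5

Derivation:
Char counts: '$':1, 'a':1, 'c':2, 'e':2, 'n':1, 'o':2, 'p':3, 'r':2
C (first-col start): C('$')=0, C('a')=1, C('c')=2, C('e')=4, C('n')=6, C('o')=7, C('p')=9, C('r')=12
L[0]='n': occ=0, LF[0]=C('n')+0=6+0=6
L[1]='r': occ=0, LF[1]=C('r')+0=12+0=12
L[2]='a': occ=0, LF[2]=C('a')+0=1+0=1
L[3]='c': occ=0, LF[3]=C('c')+0=2+0=2
L[4]='p': occ=0, LF[4]=C('p')+0=9+0=9
L[5]='p': occ=1, LF[5]=C('p')+1=9+1=10
L[6]='o': occ=0, LF[6]=C('o')+0=7+0=7
L[7]='o': occ=1, LF[7]=C('o')+1=7+1=8
L[8]='c': occ=1, LF[8]=C('c')+1=2+1=3
L[9]='$': occ=0, LF[9]=C('$')+0=0+0=0
L[10]='p': occ=2, LF[10]=C('p')+2=9+2=11
L[11]='e': occ=0, LF[11]=C('e')+0=4+0=4
L[12]='r': occ=1, LF[12]=C('r')+1=12+1=13
L[13]='e': occ=1, LF[13]=C('e')+1=4+1=5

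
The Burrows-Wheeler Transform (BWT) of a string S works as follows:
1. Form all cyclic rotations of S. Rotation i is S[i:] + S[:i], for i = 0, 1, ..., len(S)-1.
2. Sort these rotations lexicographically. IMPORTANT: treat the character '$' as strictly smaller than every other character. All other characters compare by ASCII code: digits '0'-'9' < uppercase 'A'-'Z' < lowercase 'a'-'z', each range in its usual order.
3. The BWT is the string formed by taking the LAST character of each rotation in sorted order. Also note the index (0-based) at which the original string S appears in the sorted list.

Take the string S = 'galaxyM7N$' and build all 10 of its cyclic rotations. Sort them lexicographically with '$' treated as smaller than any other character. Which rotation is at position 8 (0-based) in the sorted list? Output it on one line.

Answer: xyM7N$gala

Derivation:
All 10 rotations (rotation i = S[i:]+S[:i]):
  rot[0] = galaxyM7N$
  rot[1] = alaxyM7N$g
  rot[2] = laxyM7N$ga
  rot[3] = axyM7N$gal
  rot[4] = xyM7N$gala
  rot[5] = yM7N$galax
  rot[6] = M7N$galaxy
  rot[7] = 7N$galaxyM
  rot[8] = N$galaxyM7
  rot[9] = $galaxyM7N
Sorted (with $ < everything):
  sorted[0] = $galaxyM7N
  sorted[1] = 7N$galaxyM
  sorted[2] = M7N$galaxy
  sorted[3] = N$galaxyM7
  sorted[4] = alaxyM7N$g
  sorted[5] = axyM7N$gal
  sorted[6] = galaxyM7N$
  sorted[7] = laxyM7N$ga
  sorted[8] = xyM7N$gala
  sorted[9] = yM7N$galax
sorted[8] = xyM7N$gala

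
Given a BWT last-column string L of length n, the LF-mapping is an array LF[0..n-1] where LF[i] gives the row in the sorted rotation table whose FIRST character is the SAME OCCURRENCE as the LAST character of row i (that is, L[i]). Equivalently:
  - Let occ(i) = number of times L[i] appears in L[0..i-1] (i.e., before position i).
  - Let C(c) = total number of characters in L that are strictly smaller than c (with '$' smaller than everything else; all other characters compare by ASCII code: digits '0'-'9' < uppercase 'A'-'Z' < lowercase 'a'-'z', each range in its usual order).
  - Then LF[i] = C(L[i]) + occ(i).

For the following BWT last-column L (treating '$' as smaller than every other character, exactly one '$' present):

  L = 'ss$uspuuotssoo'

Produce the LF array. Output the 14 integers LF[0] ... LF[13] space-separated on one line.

Char counts: '$':1, 'o':3, 'p':1, 's':5, 't':1, 'u':3
C (first-col start): C('$')=0, C('o')=1, C('p')=4, C('s')=5, C('t')=10, C('u')=11
L[0]='s': occ=0, LF[0]=C('s')+0=5+0=5
L[1]='s': occ=1, LF[1]=C('s')+1=5+1=6
L[2]='$': occ=0, LF[2]=C('$')+0=0+0=0
L[3]='u': occ=0, LF[3]=C('u')+0=11+0=11
L[4]='s': occ=2, LF[4]=C('s')+2=5+2=7
L[5]='p': occ=0, LF[5]=C('p')+0=4+0=4
L[6]='u': occ=1, LF[6]=C('u')+1=11+1=12
L[7]='u': occ=2, LF[7]=C('u')+2=11+2=13
L[8]='o': occ=0, LF[8]=C('o')+0=1+0=1
L[9]='t': occ=0, LF[9]=C('t')+0=10+0=10
L[10]='s': occ=3, LF[10]=C('s')+3=5+3=8
L[11]='s': occ=4, LF[11]=C('s')+4=5+4=9
L[12]='o': occ=1, LF[12]=C('o')+1=1+1=2
L[13]='o': occ=2, LF[13]=C('o')+2=1+2=3

Answer: 5 6 0 11 7 4 12 13 1 10 8 9 2 3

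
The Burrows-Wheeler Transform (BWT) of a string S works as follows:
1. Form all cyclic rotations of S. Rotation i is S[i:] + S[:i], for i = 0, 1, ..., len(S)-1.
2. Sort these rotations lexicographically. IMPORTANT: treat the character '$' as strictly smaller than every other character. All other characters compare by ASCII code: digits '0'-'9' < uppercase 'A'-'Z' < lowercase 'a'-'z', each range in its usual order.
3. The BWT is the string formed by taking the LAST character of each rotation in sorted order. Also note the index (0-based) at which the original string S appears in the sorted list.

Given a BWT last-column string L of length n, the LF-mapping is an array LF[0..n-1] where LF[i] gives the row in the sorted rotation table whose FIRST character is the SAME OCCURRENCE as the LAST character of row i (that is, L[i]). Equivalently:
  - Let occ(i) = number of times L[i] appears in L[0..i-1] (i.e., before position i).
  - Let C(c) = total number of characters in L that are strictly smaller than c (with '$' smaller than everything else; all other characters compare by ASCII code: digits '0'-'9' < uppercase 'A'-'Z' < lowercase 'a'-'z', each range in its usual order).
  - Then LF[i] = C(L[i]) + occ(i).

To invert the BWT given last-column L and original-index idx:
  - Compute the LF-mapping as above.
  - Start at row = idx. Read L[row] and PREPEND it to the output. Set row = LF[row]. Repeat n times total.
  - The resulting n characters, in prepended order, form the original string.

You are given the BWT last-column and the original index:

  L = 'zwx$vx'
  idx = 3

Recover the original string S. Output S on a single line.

Answer: xwvxz$

Derivation:
LF mapping: 5 2 3 0 1 4
Walk LF starting at row 3, prepending L[row]:
  step 1: row=3, L[3]='$', prepend. Next row=LF[3]=0
  step 2: row=0, L[0]='z', prepend. Next row=LF[0]=5
  step 3: row=5, L[5]='x', prepend. Next row=LF[5]=4
  step 4: row=4, L[4]='v', prepend. Next row=LF[4]=1
  step 5: row=1, L[1]='w', prepend. Next row=LF[1]=2
  step 6: row=2, L[2]='x', prepend. Next row=LF[2]=3
Reversed output: xwvxz$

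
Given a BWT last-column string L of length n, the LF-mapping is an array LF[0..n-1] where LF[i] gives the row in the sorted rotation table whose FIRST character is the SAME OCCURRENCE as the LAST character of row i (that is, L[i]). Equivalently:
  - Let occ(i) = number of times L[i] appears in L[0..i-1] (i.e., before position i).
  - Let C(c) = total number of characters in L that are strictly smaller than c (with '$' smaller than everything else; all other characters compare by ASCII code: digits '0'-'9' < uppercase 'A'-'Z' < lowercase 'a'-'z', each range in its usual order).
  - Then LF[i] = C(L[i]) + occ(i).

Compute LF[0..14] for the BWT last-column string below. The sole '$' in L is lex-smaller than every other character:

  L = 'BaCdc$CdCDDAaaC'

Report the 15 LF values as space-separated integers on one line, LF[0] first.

Char counts: '$':1, 'A':1, 'B':1, 'C':4, 'D':2, 'a':3, 'c':1, 'd':2
C (first-col start): C('$')=0, C('A')=1, C('B')=2, C('C')=3, C('D')=7, C('a')=9, C('c')=12, C('d')=13
L[0]='B': occ=0, LF[0]=C('B')+0=2+0=2
L[1]='a': occ=0, LF[1]=C('a')+0=9+0=9
L[2]='C': occ=0, LF[2]=C('C')+0=3+0=3
L[3]='d': occ=0, LF[3]=C('d')+0=13+0=13
L[4]='c': occ=0, LF[4]=C('c')+0=12+0=12
L[5]='$': occ=0, LF[5]=C('$')+0=0+0=0
L[6]='C': occ=1, LF[6]=C('C')+1=3+1=4
L[7]='d': occ=1, LF[7]=C('d')+1=13+1=14
L[8]='C': occ=2, LF[8]=C('C')+2=3+2=5
L[9]='D': occ=0, LF[9]=C('D')+0=7+0=7
L[10]='D': occ=1, LF[10]=C('D')+1=7+1=8
L[11]='A': occ=0, LF[11]=C('A')+0=1+0=1
L[12]='a': occ=1, LF[12]=C('a')+1=9+1=10
L[13]='a': occ=2, LF[13]=C('a')+2=9+2=11
L[14]='C': occ=3, LF[14]=C('C')+3=3+3=6

Answer: 2 9 3 13 12 0 4 14 5 7 8 1 10 11 6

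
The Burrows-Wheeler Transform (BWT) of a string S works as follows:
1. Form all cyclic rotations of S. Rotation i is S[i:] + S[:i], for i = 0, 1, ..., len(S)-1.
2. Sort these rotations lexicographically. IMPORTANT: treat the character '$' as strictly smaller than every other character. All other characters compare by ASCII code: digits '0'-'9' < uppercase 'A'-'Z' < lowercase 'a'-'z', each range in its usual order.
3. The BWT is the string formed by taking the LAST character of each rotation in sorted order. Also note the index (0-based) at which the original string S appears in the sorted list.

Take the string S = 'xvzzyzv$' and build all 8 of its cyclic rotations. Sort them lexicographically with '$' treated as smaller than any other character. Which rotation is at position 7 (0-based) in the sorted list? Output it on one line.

Answer: zzyzv$xv

Derivation:
All 8 rotations (rotation i = S[i:]+S[:i]):
  rot[0] = xvzzyzv$
  rot[1] = vzzyzv$x
  rot[2] = zzyzv$xv
  rot[3] = zyzv$xvz
  rot[4] = yzv$xvzz
  rot[5] = zv$xvzzy
  rot[6] = v$xvzzyz
  rot[7] = $xvzzyzv
Sorted (with $ < everything):
  sorted[0] = $xvzzyzv
  sorted[1] = v$xvzzyz
  sorted[2] = vzzyzv$x
  sorted[3] = xvzzyzv$
  sorted[4] = yzv$xvzz
  sorted[5] = zv$xvzzy
  sorted[6] = zyzv$xvz
  sorted[7] = zzyzv$xv
sorted[7] = zzyzv$xv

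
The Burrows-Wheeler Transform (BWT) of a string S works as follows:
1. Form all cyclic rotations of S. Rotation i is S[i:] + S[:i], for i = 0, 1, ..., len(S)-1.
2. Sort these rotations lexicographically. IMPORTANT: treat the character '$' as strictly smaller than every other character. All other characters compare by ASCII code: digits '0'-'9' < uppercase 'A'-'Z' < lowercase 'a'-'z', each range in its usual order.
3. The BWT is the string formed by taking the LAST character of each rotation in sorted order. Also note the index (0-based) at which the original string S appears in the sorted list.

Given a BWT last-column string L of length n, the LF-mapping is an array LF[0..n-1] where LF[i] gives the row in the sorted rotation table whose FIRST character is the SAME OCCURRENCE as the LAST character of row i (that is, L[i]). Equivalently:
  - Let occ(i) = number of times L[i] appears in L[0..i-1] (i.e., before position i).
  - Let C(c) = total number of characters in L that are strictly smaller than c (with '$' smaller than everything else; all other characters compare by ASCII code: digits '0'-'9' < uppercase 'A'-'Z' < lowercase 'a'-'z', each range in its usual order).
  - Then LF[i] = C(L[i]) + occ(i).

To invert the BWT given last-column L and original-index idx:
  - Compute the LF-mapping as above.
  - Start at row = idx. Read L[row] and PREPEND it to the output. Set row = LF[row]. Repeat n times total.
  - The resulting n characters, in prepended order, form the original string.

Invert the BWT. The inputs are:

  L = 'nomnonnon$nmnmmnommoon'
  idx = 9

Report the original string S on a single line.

LF mapping: 7 16 1 8 17 9 10 18 11 0 12 2 13 3 4 14 19 5 6 20 21 15
Walk LF starting at row 9, prepending L[row]:
  step 1: row=9, L[9]='$', prepend. Next row=LF[9]=0
  step 2: row=0, L[0]='n', prepend. Next row=LF[0]=7
  step 3: row=7, L[7]='o', prepend. Next row=LF[7]=18
  step 4: row=18, L[18]='m', prepend. Next row=LF[18]=6
  step 5: row=6, L[6]='n', prepend. Next row=LF[6]=10
  step 6: row=10, L[10]='n', prepend. Next row=LF[10]=12
  step 7: row=12, L[12]='n', prepend. Next row=LF[12]=13
  step 8: row=13, L[13]='m', prepend. Next row=LF[13]=3
  step 9: row=3, L[3]='n', prepend. Next row=LF[3]=8
  step 10: row=8, L[8]='n', prepend. Next row=LF[8]=11
  step 11: row=11, L[11]='m', prepend. Next row=LF[11]=2
  step 12: row=2, L[2]='m', prepend. Next row=LF[2]=1
  step 13: row=1, L[1]='o', prepend. Next row=LF[1]=16
  step 14: row=16, L[16]='o', prepend. Next row=LF[16]=19
  step 15: row=19, L[19]='o', prepend. Next row=LF[19]=20
  step 16: row=20, L[20]='o', prepend. Next row=LF[20]=21
  step 17: row=21, L[21]='n', prepend. Next row=LF[21]=15
  step 18: row=15, L[15]='n', prepend. Next row=LF[15]=14
  step 19: row=14, L[14]='m', prepend. Next row=LF[14]=4
  step 20: row=4, L[4]='o', prepend. Next row=LF[4]=17
  step 21: row=17, L[17]='m', prepend. Next row=LF[17]=5
  step 22: row=5, L[5]='n', prepend. Next row=LF[5]=9
Reversed output: nmomnnoooommnnmnnnmon$

Answer: nmomnnoooommnnmnnnmon$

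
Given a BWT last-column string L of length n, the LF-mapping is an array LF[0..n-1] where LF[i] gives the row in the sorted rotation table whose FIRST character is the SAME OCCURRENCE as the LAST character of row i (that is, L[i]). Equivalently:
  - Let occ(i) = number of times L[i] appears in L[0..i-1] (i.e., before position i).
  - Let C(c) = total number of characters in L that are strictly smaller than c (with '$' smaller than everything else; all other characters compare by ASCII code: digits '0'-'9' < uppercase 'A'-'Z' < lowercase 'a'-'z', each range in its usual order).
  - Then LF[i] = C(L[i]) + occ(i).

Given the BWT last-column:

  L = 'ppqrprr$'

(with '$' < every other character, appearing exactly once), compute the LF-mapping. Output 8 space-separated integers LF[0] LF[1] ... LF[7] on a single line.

Answer: 1 2 4 5 3 6 7 0

Derivation:
Char counts: '$':1, 'p':3, 'q':1, 'r':3
C (first-col start): C('$')=0, C('p')=1, C('q')=4, C('r')=5
L[0]='p': occ=0, LF[0]=C('p')+0=1+0=1
L[1]='p': occ=1, LF[1]=C('p')+1=1+1=2
L[2]='q': occ=0, LF[2]=C('q')+0=4+0=4
L[3]='r': occ=0, LF[3]=C('r')+0=5+0=5
L[4]='p': occ=2, LF[4]=C('p')+2=1+2=3
L[5]='r': occ=1, LF[5]=C('r')+1=5+1=6
L[6]='r': occ=2, LF[6]=C('r')+2=5+2=7
L[7]='$': occ=0, LF[7]=C('$')+0=0+0=0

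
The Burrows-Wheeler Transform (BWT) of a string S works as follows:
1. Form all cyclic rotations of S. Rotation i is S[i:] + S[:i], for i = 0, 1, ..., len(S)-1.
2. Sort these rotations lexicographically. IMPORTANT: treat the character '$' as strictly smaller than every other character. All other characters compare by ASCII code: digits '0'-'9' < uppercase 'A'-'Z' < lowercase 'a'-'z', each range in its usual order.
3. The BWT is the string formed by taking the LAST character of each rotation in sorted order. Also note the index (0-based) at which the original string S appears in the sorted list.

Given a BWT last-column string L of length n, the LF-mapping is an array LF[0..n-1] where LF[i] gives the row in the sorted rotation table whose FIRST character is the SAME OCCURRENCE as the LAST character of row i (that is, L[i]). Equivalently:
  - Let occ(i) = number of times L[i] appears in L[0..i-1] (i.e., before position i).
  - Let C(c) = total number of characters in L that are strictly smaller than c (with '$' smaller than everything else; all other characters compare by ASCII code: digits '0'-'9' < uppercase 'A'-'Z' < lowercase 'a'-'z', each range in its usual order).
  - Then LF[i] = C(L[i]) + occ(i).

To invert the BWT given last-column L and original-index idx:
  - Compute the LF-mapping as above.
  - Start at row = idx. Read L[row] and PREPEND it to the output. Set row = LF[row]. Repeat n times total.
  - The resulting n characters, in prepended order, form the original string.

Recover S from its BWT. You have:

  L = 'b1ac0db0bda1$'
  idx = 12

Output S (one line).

Answer: dbbac101da0b$

Derivation:
LF mapping: 7 3 5 10 1 11 8 2 9 12 6 4 0
Walk LF starting at row 12, prepending L[row]:
  step 1: row=12, L[12]='$', prepend. Next row=LF[12]=0
  step 2: row=0, L[0]='b', prepend. Next row=LF[0]=7
  step 3: row=7, L[7]='0', prepend. Next row=LF[7]=2
  step 4: row=2, L[2]='a', prepend. Next row=LF[2]=5
  step 5: row=5, L[5]='d', prepend. Next row=LF[5]=11
  step 6: row=11, L[11]='1', prepend. Next row=LF[11]=4
  step 7: row=4, L[4]='0', prepend. Next row=LF[4]=1
  step 8: row=1, L[1]='1', prepend. Next row=LF[1]=3
  step 9: row=3, L[3]='c', prepend. Next row=LF[3]=10
  step 10: row=10, L[10]='a', prepend. Next row=LF[10]=6
  step 11: row=6, L[6]='b', prepend. Next row=LF[6]=8
  step 12: row=8, L[8]='b', prepend. Next row=LF[8]=9
  step 13: row=9, L[9]='d', prepend. Next row=LF[9]=12
Reversed output: dbbac101da0b$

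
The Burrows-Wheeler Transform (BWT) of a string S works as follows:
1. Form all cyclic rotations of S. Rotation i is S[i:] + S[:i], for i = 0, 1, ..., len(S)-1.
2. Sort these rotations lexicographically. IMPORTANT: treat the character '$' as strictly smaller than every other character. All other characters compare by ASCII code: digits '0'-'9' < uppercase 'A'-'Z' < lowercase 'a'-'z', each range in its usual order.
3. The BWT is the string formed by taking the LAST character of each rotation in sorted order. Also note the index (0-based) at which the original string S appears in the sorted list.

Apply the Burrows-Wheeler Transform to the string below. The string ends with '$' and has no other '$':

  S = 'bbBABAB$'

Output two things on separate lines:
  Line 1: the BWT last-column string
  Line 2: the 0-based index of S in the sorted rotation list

All 8 rotations (rotation i = S[i:]+S[:i]):
  rot[0] = bbBABAB$
  rot[1] = bBABAB$b
  rot[2] = BABAB$bb
  rot[3] = ABAB$bbB
  rot[4] = BAB$bbBA
  rot[5] = AB$bbBAB
  rot[6] = B$bbBABA
  rot[7] = $bbBABAB
Sorted (with $ < everything):
  sorted[0] = $bbBABAB  (last char: 'B')
  sorted[1] = AB$bbBAB  (last char: 'B')
  sorted[2] = ABAB$bbB  (last char: 'B')
  sorted[3] = B$bbBABA  (last char: 'A')
  sorted[4] = BAB$bbBA  (last char: 'A')
  sorted[5] = BABAB$bb  (last char: 'b')
  sorted[6] = bBABAB$b  (last char: 'b')
  sorted[7] = bbBABAB$  (last char: '$')
Last column: BBBAAbb$
Original string S is at sorted index 7

Answer: BBBAAbb$
7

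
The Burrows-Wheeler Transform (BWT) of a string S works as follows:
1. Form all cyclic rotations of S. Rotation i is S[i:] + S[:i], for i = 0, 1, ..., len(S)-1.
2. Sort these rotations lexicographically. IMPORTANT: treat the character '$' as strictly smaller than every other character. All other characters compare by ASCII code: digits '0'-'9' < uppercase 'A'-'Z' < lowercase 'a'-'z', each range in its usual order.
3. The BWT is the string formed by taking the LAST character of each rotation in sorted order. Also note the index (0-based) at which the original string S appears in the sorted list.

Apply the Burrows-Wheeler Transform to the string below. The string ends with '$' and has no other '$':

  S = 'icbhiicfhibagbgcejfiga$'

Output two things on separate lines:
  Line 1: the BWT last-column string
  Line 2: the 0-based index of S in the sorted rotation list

All 23 rotations (rotation i = S[i:]+S[:i]):
  rot[0] = icbhiicfhibagbgcejfiga$
  rot[1] = cbhiicfhibagbgcejfiga$i
  rot[2] = bhiicfhibagbgcejfiga$ic
  rot[3] = hiicfhibagbgcejfiga$icb
  rot[4] = iicfhibagbgcejfiga$icbh
  rot[5] = icfhibagbgcejfiga$icbhi
  rot[6] = cfhibagbgcejfiga$icbhii
  rot[7] = fhibagbgcejfiga$icbhiic
  rot[8] = hibagbgcejfiga$icbhiicf
  rot[9] = ibagbgcejfiga$icbhiicfh
  rot[10] = bagbgcejfiga$icbhiicfhi
  rot[11] = agbgcejfiga$icbhiicfhib
  rot[12] = gbgcejfiga$icbhiicfhiba
  rot[13] = bgcejfiga$icbhiicfhibag
  rot[14] = gcejfiga$icbhiicfhibagb
  rot[15] = cejfiga$icbhiicfhibagbg
  rot[16] = ejfiga$icbhiicfhibagbgc
  rot[17] = jfiga$icbhiicfhibagbgce
  rot[18] = figa$icbhiicfhibagbgcej
  rot[19] = iga$icbhiicfhibagbgcejf
  rot[20] = ga$icbhiicfhibagbgcejfi
  rot[21] = a$icbhiicfhibagbgcejfig
  rot[22] = $icbhiicfhibagbgcejfiga
Sorted (with $ < everything):
  sorted[0] = $icbhiicfhibagbgcejfiga  (last char: 'a')
  sorted[1] = a$icbhiicfhibagbgcejfig  (last char: 'g')
  sorted[2] = agbgcejfiga$icbhiicfhib  (last char: 'b')
  sorted[3] = bagbgcejfiga$icbhiicfhi  (last char: 'i')
  sorted[4] = bgcejfiga$icbhiicfhibag  (last char: 'g')
  sorted[5] = bhiicfhibagbgcejfiga$ic  (last char: 'c')
  sorted[6] = cbhiicfhibagbgcejfiga$i  (last char: 'i')
  sorted[7] = cejfiga$icbhiicfhibagbg  (last char: 'g')
  sorted[8] = cfhibagbgcejfiga$icbhii  (last char: 'i')
  sorted[9] = ejfiga$icbhiicfhibagbgc  (last char: 'c')
  sorted[10] = fhibagbgcejfiga$icbhiic  (last char: 'c')
  sorted[11] = figa$icbhiicfhibagbgcej  (last char: 'j')
  sorted[12] = ga$icbhiicfhibagbgcejfi  (last char: 'i')
  sorted[13] = gbgcejfiga$icbhiicfhiba  (last char: 'a')
  sorted[14] = gcejfiga$icbhiicfhibagb  (last char: 'b')
  sorted[15] = hibagbgcejfiga$icbhiicf  (last char: 'f')
  sorted[16] = hiicfhibagbgcejfiga$icb  (last char: 'b')
  sorted[17] = ibagbgcejfiga$icbhiicfh  (last char: 'h')
  sorted[18] = icbhiicfhibagbgcejfiga$  (last char: '$')
  sorted[19] = icfhibagbgcejfiga$icbhi  (last char: 'i')
  sorted[20] = iga$icbhiicfhibagbgcejf  (last char: 'f')
  sorted[21] = iicfhibagbgcejfiga$icbh  (last char: 'h')
  sorted[22] = jfiga$icbhiicfhibagbgce  (last char: 'e')
Last column: agbigcigiccjiabfbh$ifhe
Original string S is at sorted index 18

Answer: agbigcigiccjiabfbh$ifhe
18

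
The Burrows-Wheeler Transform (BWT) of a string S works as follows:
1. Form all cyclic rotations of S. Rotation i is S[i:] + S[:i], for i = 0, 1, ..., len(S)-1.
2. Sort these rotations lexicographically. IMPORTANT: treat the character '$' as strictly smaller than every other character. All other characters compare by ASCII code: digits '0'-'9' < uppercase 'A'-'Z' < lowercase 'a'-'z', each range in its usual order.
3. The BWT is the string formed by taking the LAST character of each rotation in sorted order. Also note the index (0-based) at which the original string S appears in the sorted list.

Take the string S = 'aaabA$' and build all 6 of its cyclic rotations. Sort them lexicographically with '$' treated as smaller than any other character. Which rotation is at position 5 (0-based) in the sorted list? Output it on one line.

Answer: bA$aaa

Derivation:
All 6 rotations (rotation i = S[i:]+S[:i]):
  rot[0] = aaabA$
  rot[1] = aabA$a
  rot[2] = abA$aa
  rot[3] = bA$aaa
  rot[4] = A$aaab
  rot[5] = $aaabA
Sorted (with $ < everything):
  sorted[0] = $aaabA
  sorted[1] = A$aaab
  sorted[2] = aaabA$
  sorted[3] = aabA$a
  sorted[4] = abA$aa
  sorted[5] = bA$aaa
sorted[5] = bA$aaa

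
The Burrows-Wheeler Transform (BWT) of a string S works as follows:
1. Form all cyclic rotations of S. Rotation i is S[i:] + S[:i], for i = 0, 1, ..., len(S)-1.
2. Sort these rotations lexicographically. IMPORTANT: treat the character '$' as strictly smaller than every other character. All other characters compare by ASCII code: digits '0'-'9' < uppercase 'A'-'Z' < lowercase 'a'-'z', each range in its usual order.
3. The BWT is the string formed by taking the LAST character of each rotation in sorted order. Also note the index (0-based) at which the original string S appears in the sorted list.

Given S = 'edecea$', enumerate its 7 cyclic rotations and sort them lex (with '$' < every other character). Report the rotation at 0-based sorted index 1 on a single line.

All 7 rotations (rotation i = S[i:]+S[:i]):
  rot[0] = edecea$
  rot[1] = decea$e
  rot[2] = ecea$ed
  rot[3] = cea$ede
  rot[4] = ea$edec
  rot[5] = a$edece
  rot[6] = $edecea
Sorted (with $ < everything):
  sorted[0] = $edecea
  sorted[1] = a$edece
  sorted[2] = cea$ede
  sorted[3] = decea$e
  sorted[4] = ea$edec
  sorted[5] = ecea$ed
  sorted[6] = edecea$
sorted[1] = a$edece

Answer: a$edece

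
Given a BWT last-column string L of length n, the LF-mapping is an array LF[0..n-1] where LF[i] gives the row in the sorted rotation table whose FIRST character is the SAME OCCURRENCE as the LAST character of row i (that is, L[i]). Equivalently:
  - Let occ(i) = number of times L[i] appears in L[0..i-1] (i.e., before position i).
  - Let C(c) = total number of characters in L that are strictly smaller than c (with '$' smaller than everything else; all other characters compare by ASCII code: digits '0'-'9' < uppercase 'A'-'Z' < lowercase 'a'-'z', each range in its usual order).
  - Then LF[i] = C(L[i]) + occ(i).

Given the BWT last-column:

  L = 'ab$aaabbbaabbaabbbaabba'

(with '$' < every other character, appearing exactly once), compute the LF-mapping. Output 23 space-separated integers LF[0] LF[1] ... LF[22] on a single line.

Answer: 1 12 0 2 3 4 13 14 15 5 6 16 17 7 8 18 19 20 9 10 21 22 11

Derivation:
Char counts: '$':1, 'a':11, 'b':11
C (first-col start): C('$')=0, C('a')=1, C('b')=12
L[0]='a': occ=0, LF[0]=C('a')+0=1+0=1
L[1]='b': occ=0, LF[1]=C('b')+0=12+0=12
L[2]='$': occ=0, LF[2]=C('$')+0=0+0=0
L[3]='a': occ=1, LF[3]=C('a')+1=1+1=2
L[4]='a': occ=2, LF[4]=C('a')+2=1+2=3
L[5]='a': occ=3, LF[5]=C('a')+3=1+3=4
L[6]='b': occ=1, LF[6]=C('b')+1=12+1=13
L[7]='b': occ=2, LF[7]=C('b')+2=12+2=14
L[8]='b': occ=3, LF[8]=C('b')+3=12+3=15
L[9]='a': occ=4, LF[9]=C('a')+4=1+4=5
L[10]='a': occ=5, LF[10]=C('a')+5=1+5=6
L[11]='b': occ=4, LF[11]=C('b')+4=12+4=16
L[12]='b': occ=5, LF[12]=C('b')+5=12+5=17
L[13]='a': occ=6, LF[13]=C('a')+6=1+6=7
L[14]='a': occ=7, LF[14]=C('a')+7=1+7=8
L[15]='b': occ=6, LF[15]=C('b')+6=12+6=18
L[16]='b': occ=7, LF[16]=C('b')+7=12+7=19
L[17]='b': occ=8, LF[17]=C('b')+8=12+8=20
L[18]='a': occ=8, LF[18]=C('a')+8=1+8=9
L[19]='a': occ=9, LF[19]=C('a')+9=1+9=10
L[20]='b': occ=9, LF[20]=C('b')+9=12+9=21
L[21]='b': occ=10, LF[21]=C('b')+10=12+10=22
L[22]='a': occ=10, LF[22]=C('a')+10=1+10=11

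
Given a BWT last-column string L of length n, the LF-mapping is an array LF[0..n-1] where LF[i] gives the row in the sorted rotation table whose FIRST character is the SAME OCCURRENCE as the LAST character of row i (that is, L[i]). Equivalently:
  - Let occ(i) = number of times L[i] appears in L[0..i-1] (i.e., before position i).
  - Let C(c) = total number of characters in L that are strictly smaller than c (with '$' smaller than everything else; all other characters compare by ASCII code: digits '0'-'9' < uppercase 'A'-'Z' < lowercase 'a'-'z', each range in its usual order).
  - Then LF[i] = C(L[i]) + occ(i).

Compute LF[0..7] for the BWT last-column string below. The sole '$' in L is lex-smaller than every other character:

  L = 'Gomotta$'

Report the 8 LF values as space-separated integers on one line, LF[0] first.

Char counts: '$':1, 'G':1, 'a':1, 'm':1, 'o':2, 't':2
C (first-col start): C('$')=0, C('G')=1, C('a')=2, C('m')=3, C('o')=4, C('t')=6
L[0]='G': occ=0, LF[0]=C('G')+0=1+0=1
L[1]='o': occ=0, LF[1]=C('o')+0=4+0=4
L[2]='m': occ=0, LF[2]=C('m')+0=3+0=3
L[3]='o': occ=1, LF[3]=C('o')+1=4+1=5
L[4]='t': occ=0, LF[4]=C('t')+0=6+0=6
L[5]='t': occ=1, LF[5]=C('t')+1=6+1=7
L[6]='a': occ=0, LF[6]=C('a')+0=2+0=2
L[7]='$': occ=0, LF[7]=C('$')+0=0+0=0

Answer: 1 4 3 5 6 7 2 0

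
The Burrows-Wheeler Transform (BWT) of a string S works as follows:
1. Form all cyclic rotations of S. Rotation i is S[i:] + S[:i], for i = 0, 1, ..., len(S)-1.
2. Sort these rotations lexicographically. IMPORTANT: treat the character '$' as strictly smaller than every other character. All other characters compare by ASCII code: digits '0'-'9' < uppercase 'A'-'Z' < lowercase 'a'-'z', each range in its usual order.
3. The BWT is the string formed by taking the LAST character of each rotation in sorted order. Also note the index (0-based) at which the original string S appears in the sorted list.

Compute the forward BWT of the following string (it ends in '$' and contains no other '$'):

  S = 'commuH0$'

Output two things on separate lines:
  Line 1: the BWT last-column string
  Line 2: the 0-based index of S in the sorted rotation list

All 8 rotations (rotation i = S[i:]+S[:i]):
  rot[0] = commuH0$
  rot[1] = ommuH0$c
  rot[2] = mmuH0$co
  rot[3] = muH0$com
  rot[4] = uH0$comm
  rot[5] = H0$commu
  rot[6] = 0$commuH
  rot[7] = $commuH0
Sorted (with $ < everything):
  sorted[0] = $commuH0  (last char: '0')
  sorted[1] = 0$commuH  (last char: 'H')
  sorted[2] = H0$commu  (last char: 'u')
  sorted[3] = commuH0$  (last char: '$')
  sorted[4] = mmuH0$co  (last char: 'o')
  sorted[5] = muH0$com  (last char: 'm')
  sorted[6] = ommuH0$c  (last char: 'c')
  sorted[7] = uH0$comm  (last char: 'm')
Last column: 0Hu$omcm
Original string S is at sorted index 3

Answer: 0Hu$omcm
3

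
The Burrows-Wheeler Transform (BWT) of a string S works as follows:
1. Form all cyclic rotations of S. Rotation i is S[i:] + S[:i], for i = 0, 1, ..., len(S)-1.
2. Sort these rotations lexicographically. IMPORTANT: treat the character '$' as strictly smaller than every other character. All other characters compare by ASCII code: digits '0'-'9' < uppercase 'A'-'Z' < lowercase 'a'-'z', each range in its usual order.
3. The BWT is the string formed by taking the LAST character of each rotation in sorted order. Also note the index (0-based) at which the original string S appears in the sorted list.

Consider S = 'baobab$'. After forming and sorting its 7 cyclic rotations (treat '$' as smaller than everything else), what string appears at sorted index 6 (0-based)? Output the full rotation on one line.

All 7 rotations (rotation i = S[i:]+S[:i]):
  rot[0] = baobab$
  rot[1] = aobab$b
  rot[2] = obab$ba
  rot[3] = bab$bao
  rot[4] = ab$baob
  rot[5] = b$baoba
  rot[6] = $baobab
Sorted (with $ < everything):
  sorted[0] = $baobab
  sorted[1] = ab$baob
  sorted[2] = aobab$b
  sorted[3] = b$baoba
  sorted[4] = bab$bao
  sorted[5] = baobab$
  sorted[6] = obab$ba
sorted[6] = obab$ba

Answer: obab$ba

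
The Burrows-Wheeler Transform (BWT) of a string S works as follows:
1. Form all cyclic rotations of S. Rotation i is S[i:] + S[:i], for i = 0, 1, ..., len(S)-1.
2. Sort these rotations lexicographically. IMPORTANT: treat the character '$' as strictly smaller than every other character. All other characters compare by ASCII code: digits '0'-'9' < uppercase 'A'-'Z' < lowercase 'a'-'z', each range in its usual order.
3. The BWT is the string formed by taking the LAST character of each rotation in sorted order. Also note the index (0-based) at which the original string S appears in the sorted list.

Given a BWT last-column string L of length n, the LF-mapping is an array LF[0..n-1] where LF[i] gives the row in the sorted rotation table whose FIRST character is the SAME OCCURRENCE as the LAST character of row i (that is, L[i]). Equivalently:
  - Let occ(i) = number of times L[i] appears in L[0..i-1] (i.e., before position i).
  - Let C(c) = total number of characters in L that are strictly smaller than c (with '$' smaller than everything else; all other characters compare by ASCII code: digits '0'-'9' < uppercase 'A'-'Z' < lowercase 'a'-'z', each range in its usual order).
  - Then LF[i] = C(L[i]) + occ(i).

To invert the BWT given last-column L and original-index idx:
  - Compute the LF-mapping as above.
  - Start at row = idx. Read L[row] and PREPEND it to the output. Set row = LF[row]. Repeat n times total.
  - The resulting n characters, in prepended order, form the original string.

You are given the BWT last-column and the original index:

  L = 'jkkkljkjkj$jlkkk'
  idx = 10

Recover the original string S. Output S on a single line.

LF mapping: 1 6 7 8 14 2 9 3 10 4 0 5 15 11 12 13
Walk LF starting at row 10, prepending L[row]:
  step 1: row=10, L[10]='$', prepend. Next row=LF[10]=0
  step 2: row=0, L[0]='j', prepend. Next row=LF[0]=1
  step 3: row=1, L[1]='k', prepend. Next row=LF[1]=6
  step 4: row=6, L[6]='k', prepend. Next row=LF[6]=9
  step 5: row=9, L[9]='j', prepend. Next row=LF[9]=4
  step 6: row=4, L[4]='l', prepend. Next row=LF[4]=14
  step 7: row=14, L[14]='k', prepend. Next row=LF[14]=12
  step 8: row=12, L[12]='l', prepend. Next row=LF[12]=15
  step 9: row=15, L[15]='k', prepend. Next row=LF[15]=13
  step 10: row=13, L[13]='k', prepend. Next row=LF[13]=11
  step 11: row=11, L[11]='j', prepend. Next row=LF[11]=5
  step 12: row=5, L[5]='j', prepend. Next row=LF[5]=2
  step 13: row=2, L[2]='k', prepend. Next row=LF[2]=7
  step 14: row=7, L[7]='j', prepend. Next row=LF[7]=3
  step 15: row=3, L[3]='k', prepend. Next row=LF[3]=8
  step 16: row=8, L[8]='k', prepend. Next row=LF[8]=10
Reversed output: kkjkjjkklkljkkj$

Answer: kkjkjjkklkljkkj$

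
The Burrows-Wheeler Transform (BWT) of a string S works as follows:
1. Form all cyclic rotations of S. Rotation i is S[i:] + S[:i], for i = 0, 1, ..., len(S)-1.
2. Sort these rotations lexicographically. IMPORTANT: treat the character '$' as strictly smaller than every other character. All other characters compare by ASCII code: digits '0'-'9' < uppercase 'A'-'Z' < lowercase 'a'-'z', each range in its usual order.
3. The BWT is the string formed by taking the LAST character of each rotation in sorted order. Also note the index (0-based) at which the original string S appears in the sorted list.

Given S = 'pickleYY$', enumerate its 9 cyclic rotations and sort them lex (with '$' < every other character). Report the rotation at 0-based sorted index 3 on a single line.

All 9 rotations (rotation i = S[i:]+S[:i]):
  rot[0] = pickleYY$
  rot[1] = ickleYY$p
  rot[2] = ckleYY$pi
  rot[3] = kleYY$pic
  rot[4] = leYY$pick
  rot[5] = eYY$pickl
  rot[6] = YY$pickle
  rot[7] = Y$pickleY
  rot[8] = $pickleYY
Sorted (with $ < everything):
  sorted[0] = $pickleYY
  sorted[1] = Y$pickleY
  sorted[2] = YY$pickle
  sorted[3] = ckleYY$pi
  sorted[4] = eYY$pickl
  sorted[5] = ickleYY$p
  sorted[6] = kleYY$pic
  sorted[7] = leYY$pick
  sorted[8] = pickleYY$
sorted[3] = ckleYY$pi

Answer: ckleYY$pi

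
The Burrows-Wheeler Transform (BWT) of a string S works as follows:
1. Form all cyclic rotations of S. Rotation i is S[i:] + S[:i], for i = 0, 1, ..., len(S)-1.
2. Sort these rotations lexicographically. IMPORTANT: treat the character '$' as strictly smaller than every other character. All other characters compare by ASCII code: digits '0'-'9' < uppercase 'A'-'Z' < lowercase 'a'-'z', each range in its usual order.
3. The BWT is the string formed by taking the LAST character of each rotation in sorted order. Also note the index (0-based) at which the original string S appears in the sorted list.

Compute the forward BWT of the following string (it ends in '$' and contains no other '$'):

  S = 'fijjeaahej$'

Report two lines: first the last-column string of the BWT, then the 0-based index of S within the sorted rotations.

All 11 rotations (rotation i = S[i:]+S[:i]):
  rot[0] = fijjeaahej$
  rot[1] = ijjeaahej$f
  rot[2] = jjeaahej$fi
  rot[3] = jeaahej$fij
  rot[4] = eaahej$fijj
  rot[5] = aahej$fijje
  rot[6] = ahej$fijjea
  rot[7] = hej$fijjeaa
  rot[8] = ej$fijjeaah
  rot[9] = j$fijjeaahe
  rot[10] = $fijjeaahej
Sorted (with $ < everything):
  sorted[0] = $fijjeaahej  (last char: 'j')
  sorted[1] = aahej$fijje  (last char: 'e')
  sorted[2] = ahej$fijjea  (last char: 'a')
  sorted[3] = eaahej$fijj  (last char: 'j')
  sorted[4] = ej$fijjeaah  (last char: 'h')
  sorted[5] = fijjeaahej$  (last char: '$')
  sorted[6] = hej$fijjeaa  (last char: 'a')
  sorted[7] = ijjeaahej$f  (last char: 'f')
  sorted[8] = j$fijjeaahe  (last char: 'e')
  sorted[9] = jeaahej$fij  (last char: 'j')
  sorted[10] = jjeaahej$fi  (last char: 'i')
Last column: jeajh$afeji
Original string S is at sorted index 5

Answer: jeajh$afeji
5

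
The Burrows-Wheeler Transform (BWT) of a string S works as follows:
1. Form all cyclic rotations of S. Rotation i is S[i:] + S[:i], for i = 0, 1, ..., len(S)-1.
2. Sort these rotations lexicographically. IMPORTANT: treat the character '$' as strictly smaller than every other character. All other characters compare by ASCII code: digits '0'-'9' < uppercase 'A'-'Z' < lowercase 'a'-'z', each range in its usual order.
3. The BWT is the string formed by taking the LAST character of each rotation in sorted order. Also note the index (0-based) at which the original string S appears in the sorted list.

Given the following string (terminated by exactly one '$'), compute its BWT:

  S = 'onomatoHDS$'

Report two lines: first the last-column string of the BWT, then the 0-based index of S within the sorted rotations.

Answer: SHoDmootn$a
9

Derivation:
All 11 rotations (rotation i = S[i:]+S[:i]):
  rot[0] = onomatoHDS$
  rot[1] = nomatoHDS$o
  rot[2] = omatoHDS$on
  rot[3] = matoHDS$ono
  rot[4] = atoHDS$onom
  rot[5] = toHDS$onoma
  rot[6] = oHDS$onomat
  rot[7] = HDS$onomato
  rot[8] = DS$onomatoH
  rot[9] = S$onomatoHD
  rot[10] = $onomatoHDS
Sorted (with $ < everything):
  sorted[0] = $onomatoHDS  (last char: 'S')
  sorted[1] = DS$onomatoH  (last char: 'H')
  sorted[2] = HDS$onomato  (last char: 'o')
  sorted[3] = S$onomatoHD  (last char: 'D')
  sorted[4] = atoHDS$onom  (last char: 'm')
  sorted[5] = matoHDS$ono  (last char: 'o')
  sorted[6] = nomatoHDS$o  (last char: 'o')
  sorted[7] = oHDS$onomat  (last char: 't')
  sorted[8] = omatoHDS$on  (last char: 'n')
  sorted[9] = onomatoHDS$  (last char: '$')
  sorted[10] = toHDS$onoma  (last char: 'a')
Last column: SHoDmootn$a
Original string S is at sorted index 9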